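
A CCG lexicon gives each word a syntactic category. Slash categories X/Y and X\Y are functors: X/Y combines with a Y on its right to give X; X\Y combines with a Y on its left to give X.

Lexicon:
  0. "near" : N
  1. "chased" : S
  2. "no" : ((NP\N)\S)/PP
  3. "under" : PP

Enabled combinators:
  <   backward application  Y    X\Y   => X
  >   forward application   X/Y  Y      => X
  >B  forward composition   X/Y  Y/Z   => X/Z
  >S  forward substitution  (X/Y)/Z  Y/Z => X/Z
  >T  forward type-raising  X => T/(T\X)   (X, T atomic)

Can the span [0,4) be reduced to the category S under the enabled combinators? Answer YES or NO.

N S ((NP\N)\S)/PP PP
CKY chart[0,4] = {N/(N\NP), NP, NP/(NP\NP), PP/(PP\NP), S/(S\NP)}; S ∉ chart

NO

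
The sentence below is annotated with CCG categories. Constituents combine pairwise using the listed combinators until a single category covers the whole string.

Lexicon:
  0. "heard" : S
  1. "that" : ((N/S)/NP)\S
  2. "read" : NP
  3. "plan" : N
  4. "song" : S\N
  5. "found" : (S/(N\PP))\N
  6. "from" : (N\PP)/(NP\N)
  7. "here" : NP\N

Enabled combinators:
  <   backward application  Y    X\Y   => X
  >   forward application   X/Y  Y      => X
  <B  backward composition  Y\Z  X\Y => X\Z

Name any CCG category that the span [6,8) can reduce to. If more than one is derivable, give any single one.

N\PP

[0,8] S   >
  [0,6] S/(N\PP)   <
    [0,5] N   >
      [0,3] N/S   >
        [0,2] (N/S)/NP   <
          [0,1] "heard" : S
          [1,2] "that" : ((N/S)/NP)\S
        [2,3] "read" : NP
      [3,5] S   <
        [3,4] "plan" : N
        [4,5] "song" : S\N
    [5,6] "found" : (S/(N\PP))\N
  [6,8] N\PP   >
    [6,7] "from" : (N\PP)/(NP\N)
    [7,8] "here" : NP\N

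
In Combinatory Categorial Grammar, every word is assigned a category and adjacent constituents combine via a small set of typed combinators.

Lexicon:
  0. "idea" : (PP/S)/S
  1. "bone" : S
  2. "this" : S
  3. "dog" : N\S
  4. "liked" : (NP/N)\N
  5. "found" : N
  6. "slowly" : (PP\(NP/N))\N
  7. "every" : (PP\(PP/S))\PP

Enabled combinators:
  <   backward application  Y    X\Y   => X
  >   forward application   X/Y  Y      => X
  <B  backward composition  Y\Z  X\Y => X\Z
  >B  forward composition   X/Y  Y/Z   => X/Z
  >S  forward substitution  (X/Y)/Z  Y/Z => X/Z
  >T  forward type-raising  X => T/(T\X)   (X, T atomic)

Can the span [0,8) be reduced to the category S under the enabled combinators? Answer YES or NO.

NO

(PP/S)/S S S N\S (NP/N)\N N (PP\(NP/N))\N (PP\(PP/S))\PP
CKY chart[0,8] = {N/(N\PP), NP/(NP\PP), PP, PP/(PP\PP), S/(S\PP)}; S ∉ chart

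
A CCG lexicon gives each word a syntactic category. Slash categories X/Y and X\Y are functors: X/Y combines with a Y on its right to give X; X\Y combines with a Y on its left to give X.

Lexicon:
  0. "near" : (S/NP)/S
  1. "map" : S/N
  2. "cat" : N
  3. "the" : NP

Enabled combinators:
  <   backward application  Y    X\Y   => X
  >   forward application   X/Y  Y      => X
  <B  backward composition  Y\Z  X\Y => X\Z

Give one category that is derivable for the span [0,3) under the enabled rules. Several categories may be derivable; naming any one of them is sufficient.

[0,4] S   >
  [0,3] S/NP   >
    [0,1] "near" : (S/NP)/S
    [1,3] S   >
      [1,2] "map" : S/N
      [2,3] "cat" : N
  [3,4] "the" : NP

S/NP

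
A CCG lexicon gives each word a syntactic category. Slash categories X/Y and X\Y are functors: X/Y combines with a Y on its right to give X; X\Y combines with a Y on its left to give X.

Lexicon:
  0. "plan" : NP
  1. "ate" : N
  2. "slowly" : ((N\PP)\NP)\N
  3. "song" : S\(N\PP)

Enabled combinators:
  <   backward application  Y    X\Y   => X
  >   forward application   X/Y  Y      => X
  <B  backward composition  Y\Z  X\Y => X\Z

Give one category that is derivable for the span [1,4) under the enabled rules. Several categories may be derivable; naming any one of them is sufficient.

[0,4] S   <
  [0,1] "plan" : NP
  [1,4] S\NP   <B
    [1,3] (N\PP)\NP   <
      [1,2] "ate" : N
      [2,3] "slowly" : ((N\PP)\NP)\N
    [3,4] "song" : S\(N\PP)

S\NP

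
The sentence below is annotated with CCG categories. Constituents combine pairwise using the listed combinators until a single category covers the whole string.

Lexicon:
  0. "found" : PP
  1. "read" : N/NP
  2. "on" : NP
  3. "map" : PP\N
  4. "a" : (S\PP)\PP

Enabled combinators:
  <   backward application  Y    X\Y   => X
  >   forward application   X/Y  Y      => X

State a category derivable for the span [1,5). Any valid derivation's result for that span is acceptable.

S\PP

[0,5] S   <
  [0,1] "found" : PP
  [1,5] S\PP   <
    [1,4] PP   <
      [1,3] N   >
        [1,2] "read" : N/NP
        [2,3] "on" : NP
      [3,4] "map" : PP\N
    [4,5] "a" : (S\PP)\PP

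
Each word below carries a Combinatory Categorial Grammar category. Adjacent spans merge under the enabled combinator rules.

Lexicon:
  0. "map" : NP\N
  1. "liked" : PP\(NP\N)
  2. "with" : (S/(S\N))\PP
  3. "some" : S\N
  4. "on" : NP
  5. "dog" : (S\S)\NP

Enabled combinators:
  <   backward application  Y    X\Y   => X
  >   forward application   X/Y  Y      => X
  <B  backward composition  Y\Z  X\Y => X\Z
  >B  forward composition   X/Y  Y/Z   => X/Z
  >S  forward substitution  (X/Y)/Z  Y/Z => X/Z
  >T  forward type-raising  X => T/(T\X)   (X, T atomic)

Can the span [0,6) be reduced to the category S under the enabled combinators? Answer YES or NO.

[0,6] S   >
  [0,3] S/(S\N)   <
    [0,2] PP   <
      [0,1] "map" : NP\N
      [1,2] "liked" : PP\(NP\N)
    [2,3] "with" : (S/(S\N))\PP
  [3,6] S\N   <B
    [3,4] "some" : S\N
    [4,6] S\S   <
      [4,5] "on" : NP
      [5,6] "dog" : (S\S)\NP

YES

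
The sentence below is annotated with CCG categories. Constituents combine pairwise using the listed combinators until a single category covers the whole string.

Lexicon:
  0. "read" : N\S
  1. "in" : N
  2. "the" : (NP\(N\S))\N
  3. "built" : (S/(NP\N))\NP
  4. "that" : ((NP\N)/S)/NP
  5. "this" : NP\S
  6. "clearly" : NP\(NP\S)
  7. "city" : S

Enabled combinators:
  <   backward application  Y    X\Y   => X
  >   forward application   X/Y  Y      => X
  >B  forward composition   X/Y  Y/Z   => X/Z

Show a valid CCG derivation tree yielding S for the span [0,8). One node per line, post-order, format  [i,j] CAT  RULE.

[0,1] N\S  lex  "read"
[1,2] N  lex  "in"
[2,3] (NP\(N\S))\N  lex  "the"
[1,3] NP\(N\S)  <  k=2
[0,3] NP  <  k=1
[3,4] (S/(NP\N))\NP  lex  "built"
[0,4] S/(NP\N)  <  k=3
[4,5] ((NP\N)/S)/NP  lex  "that"
[5,6] NP\S  lex  "this"
[6,7] NP\(NP\S)  lex  "clearly"
[5,7] NP  <  k=6
[4,7] (NP\N)/S  >  k=5
[7,8] S  lex  "city"
[4,8] NP\N  >  k=7
[0,8] S  >  k=4

[0,8] S   >
  [0,4] S/(NP\N)   <
    [0,3] NP   <
      [0,1] "read" : N\S
      [1,3] NP\(N\S)   <
        [1,2] "in" : N
        [2,3] "the" : (NP\(N\S))\N
    [3,4] "built" : (S/(NP\N))\NP
  [4,8] NP\N   >
    [4,7] (NP\N)/S   >
      [4,5] "that" : ((NP\N)/S)/NP
      [5,7] NP   <
        [5,6] "this" : NP\S
        [6,7] "clearly" : NP\(NP\S)
    [7,8] "city" : S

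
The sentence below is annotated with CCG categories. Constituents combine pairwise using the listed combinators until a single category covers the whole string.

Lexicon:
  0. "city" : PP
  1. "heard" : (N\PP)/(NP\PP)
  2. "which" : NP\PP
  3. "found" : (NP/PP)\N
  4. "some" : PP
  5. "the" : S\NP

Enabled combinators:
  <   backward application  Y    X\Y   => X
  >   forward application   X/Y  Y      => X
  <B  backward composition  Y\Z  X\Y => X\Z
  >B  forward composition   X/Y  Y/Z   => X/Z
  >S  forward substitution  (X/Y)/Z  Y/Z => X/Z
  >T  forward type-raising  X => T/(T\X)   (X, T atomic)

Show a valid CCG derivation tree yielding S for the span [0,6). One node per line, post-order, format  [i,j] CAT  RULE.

[0,1] PP  lex  "city"
[0,1] N/(N\PP)  >T
[1,2] (N\PP)/(NP\PP)  lex  "heard"
[2,3] NP\PP  lex  "which"
[1,3] N\PP  >  k=2
[0,3] N  >  k=1
[3,4] (NP/PP)\N  lex  "found"
[0,4] NP/PP  <  k=3
[4,5] PP  lex  "some"
[0,5] NP  >  k=4
[5,6] S\NP  lex  "the"
[0,6] S  <  k=5

[0,6] S   <
  [0,5] NP   >
    [0,4] NP/PP   <
      [0,3] N   >
        [0,1] N/(N\PP)   >T
          [0,1] "city" : PP
        [1,3] N\PP   >
          [1,2] "heard" : (N\PP)/(NP\PP)
          [2,3] "which" : NP\PP
      [3,4] "found" : (NP/PP)\N
    [4,5] "some" : PP
  [5,6] "the" : S\NP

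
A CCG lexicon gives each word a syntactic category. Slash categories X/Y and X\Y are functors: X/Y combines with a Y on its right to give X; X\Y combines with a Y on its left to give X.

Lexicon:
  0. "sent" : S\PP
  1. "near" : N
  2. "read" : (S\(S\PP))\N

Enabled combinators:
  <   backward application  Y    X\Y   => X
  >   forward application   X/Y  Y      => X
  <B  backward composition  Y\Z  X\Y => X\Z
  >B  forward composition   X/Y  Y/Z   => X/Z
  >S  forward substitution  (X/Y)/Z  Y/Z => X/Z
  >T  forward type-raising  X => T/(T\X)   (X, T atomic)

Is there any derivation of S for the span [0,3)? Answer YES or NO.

[0,3] S   <
  [0,1] "sent" : S\PP
  [1,3] S\(S\PP)   <
    [1,2] "near" : N
    [2,3] "read" : (S\(S\PP))\N

YES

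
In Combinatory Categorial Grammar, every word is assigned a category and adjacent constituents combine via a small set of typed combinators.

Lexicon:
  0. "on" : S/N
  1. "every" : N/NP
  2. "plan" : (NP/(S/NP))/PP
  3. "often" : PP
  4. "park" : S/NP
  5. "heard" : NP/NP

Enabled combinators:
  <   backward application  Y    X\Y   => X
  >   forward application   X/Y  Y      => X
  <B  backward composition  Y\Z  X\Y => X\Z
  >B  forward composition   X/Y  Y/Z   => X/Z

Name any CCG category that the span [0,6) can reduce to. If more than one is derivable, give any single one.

[0,6] S   >
  [0,2] S/NP   >B
    [0,1] "on" : S/N
    [1,2] "every" : N/NP
  [2,6] NP   >
    [2,4] NP/(S/NP)   >
      [2,3] "plan" : (NP/(S/NP))/PP
      [3,4] "often" : PP
    [4,6] S/NP   >B
      [4,5] "park" : S/NP
      [5,6] "heard" : NP/NP

S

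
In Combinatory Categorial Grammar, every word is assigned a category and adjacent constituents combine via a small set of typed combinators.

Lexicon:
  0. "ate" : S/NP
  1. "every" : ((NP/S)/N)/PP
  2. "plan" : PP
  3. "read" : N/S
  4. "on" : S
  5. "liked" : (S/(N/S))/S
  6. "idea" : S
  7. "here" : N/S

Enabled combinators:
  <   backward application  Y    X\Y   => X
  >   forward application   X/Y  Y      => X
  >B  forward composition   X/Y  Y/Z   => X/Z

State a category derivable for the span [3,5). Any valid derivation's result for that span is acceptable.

N

[0,8] S   >
  [0,1] "ate" : S/NP
  [1,8] NP   >
    [1,5] NP/S   >
      [1,3] (NP/S)/N   >
        [1,2] "every" : ((NP/S)/N)/PP
        [2,3] "plan" : PP
      [3,5] N   >
        [3,4] "read" : N/S
        [4,5] "on" : S
    [5,8] S   >
      [5,7] S/(N/S)   >
        [5,6] "liked" : (S/(N/S))/S
        [6,7] "idea" : S
      [7,8] "here" : N/S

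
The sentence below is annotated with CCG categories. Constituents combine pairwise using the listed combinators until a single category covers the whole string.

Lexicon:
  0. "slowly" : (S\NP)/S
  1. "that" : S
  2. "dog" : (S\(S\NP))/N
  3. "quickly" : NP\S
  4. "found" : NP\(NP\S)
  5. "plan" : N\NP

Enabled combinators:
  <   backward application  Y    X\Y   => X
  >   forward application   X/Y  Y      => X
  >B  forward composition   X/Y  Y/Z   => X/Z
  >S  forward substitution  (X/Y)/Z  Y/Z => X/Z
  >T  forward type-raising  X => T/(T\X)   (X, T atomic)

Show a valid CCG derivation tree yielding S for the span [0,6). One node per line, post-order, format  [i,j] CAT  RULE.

[0,6] S   <
  [0,2] S\NP   >
    [0,1] "slowly" : (S\NP)/S
    [1,2] "that" : S
  [2,6] S\(S\NP)   >
    [2,3] "dog" : (S\(S\NP))/N
    [3,6] N   <
      [3,5] NP   <
        [3,4] "quickly" : NP\S
        [4,5] "found" : NP\(NP\S)
      [5,6] "plan" : N\NP

[0,1] (S\NP)/S  lex  "slowly"
[1,2] S  lex  "that"
[0,2] S\NP  >  k=1
[2,3] (S\(S\NP))/N  lex  "dog"
[3,4] NP\S  lex  "quickly"
[4,5] NP\(NP\S)  lex  "found"
[3,5] NP  <  k=4
[5,6] N\NP  lex  "plan"
[3,6] N  <  k=5
[2,6] S\(S\NP)  >  k=3
[0,6] S  <  k=2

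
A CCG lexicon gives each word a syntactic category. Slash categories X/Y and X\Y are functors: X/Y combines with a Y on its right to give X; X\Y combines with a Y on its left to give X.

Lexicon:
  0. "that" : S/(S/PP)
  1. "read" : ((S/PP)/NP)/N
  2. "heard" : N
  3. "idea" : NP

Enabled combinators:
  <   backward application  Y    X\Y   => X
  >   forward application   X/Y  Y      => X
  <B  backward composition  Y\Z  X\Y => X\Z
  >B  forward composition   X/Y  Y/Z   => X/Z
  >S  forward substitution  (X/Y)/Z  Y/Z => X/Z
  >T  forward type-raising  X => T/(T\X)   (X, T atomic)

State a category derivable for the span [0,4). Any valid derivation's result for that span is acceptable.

[0,4] S   >
  [0,1] "that" : S/(S/PP)
  [1,4] S/PP   >
    [1,3] (S/PP)/NP   >
      [1,2] "read" : ((S/PP)/NP)/N
      [2,3] "heard" : N
    [3,4] "idea" : NP

S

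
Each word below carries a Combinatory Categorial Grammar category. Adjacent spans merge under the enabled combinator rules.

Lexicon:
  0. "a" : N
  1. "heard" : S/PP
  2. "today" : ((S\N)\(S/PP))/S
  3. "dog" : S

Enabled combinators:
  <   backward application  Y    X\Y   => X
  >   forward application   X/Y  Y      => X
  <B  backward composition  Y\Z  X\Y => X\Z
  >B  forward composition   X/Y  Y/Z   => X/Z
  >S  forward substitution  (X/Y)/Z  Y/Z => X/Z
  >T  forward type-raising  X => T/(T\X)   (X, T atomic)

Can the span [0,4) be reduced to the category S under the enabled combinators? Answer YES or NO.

YES

[0,4] S   <
  [0,1] "a" : N
  [1,4] S\N   <
    [1,2] "heard" : S/PP
    [2,4] (S\N)\(S/PP)   >
      [2,3] "today" : ((S\N)\(S/PP))/S
      [3,4] "dog" : S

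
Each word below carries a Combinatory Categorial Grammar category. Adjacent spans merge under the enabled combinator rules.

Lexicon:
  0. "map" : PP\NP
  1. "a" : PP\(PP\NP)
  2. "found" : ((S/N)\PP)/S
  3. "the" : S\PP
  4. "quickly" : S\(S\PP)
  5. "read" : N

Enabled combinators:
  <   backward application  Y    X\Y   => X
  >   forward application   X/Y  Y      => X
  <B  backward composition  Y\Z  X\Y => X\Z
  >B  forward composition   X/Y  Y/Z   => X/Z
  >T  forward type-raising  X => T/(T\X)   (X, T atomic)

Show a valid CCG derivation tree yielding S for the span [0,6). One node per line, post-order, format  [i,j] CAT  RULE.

[0,1] PP\NP  lex  "map"
[1,2] PP\(PP\NP)  lex  "a"
[0,2] PP  <  k=1
[2,3] ((S/N)\PP)/S  lex  "found"
[3,4] S\PP  lex  "the"
[4,5] S\(S\PP)  lex  "quickly"
[3,5] S  <  k=4
[2,5] (S/N)\PP  >  k=3
[0,5] S/N  <  k=2
[5,6] N  lex  "read"
[0,6] S  >  k=5

[0,6] S   >
  [0,5] S/N   <
    [0,2] PP   <
      [0,1] "map" : PP\NP
      [1,2] "a" : PP\(PP\NP)
    [2,5] (S/N)\PP   >
      [2,3] "found" : ((S/N)\PP)/S
      [3,5] S   <
        [3,4] "the" : S\PP
        [4,5] "quickly" : S\(S\PP)
  [5,6] "read" : N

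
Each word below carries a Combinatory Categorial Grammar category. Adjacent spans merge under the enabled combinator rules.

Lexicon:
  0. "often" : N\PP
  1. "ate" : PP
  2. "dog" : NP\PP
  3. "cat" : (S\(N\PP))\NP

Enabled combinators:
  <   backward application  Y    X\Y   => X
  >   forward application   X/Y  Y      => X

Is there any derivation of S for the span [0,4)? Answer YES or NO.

[0,4] S   <
  [0,1] "often" : N\PP
  [1,4] S\(N\PP)   <
    [1,3] NP   <
      [1,2] "ate" : PP
      [2,3] "dog" : NP\PP
    [3,4] "cat" : (S\(N\PP))\NP

YES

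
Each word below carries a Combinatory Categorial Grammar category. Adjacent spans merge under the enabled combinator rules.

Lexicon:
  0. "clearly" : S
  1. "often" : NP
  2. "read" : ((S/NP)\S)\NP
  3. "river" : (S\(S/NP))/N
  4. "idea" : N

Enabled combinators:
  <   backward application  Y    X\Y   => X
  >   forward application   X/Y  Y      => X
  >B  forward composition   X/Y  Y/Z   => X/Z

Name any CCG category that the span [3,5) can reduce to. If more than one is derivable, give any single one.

[0,5] S   <
  [0,3] S/NP   <
    [0,1] "clearly" : S
    [1,3] (S/NP)\S   <
      [1,2] "often" : NP
      [2,3] "read" : ((S/NP)\S)\NP
  [3,5] S\(S/NP)   >
    [3,4] "river" : (S\(S/NP))/N
    [4,5] "idea" : N

S\(S/NP)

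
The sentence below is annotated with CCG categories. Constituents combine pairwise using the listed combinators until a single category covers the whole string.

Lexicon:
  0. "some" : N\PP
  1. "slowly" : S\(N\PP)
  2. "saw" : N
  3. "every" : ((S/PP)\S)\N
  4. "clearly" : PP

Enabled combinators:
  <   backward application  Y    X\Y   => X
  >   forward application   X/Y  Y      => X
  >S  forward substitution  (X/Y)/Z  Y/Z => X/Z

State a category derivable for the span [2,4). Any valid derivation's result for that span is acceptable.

(S/PP)\S

[0,5] S   >
  [0,4] S/PP   <
    [0,2] S   <
      [0,1] "some" : N\PP
      [1,2] "slowly" : S\(N\PP)
    [2,4] (S/PP)\S   <
      [2,3] "saw" : N
      [3,4] "every" : ((S/PP)\S)\N
  [4,5] "clearly" : PP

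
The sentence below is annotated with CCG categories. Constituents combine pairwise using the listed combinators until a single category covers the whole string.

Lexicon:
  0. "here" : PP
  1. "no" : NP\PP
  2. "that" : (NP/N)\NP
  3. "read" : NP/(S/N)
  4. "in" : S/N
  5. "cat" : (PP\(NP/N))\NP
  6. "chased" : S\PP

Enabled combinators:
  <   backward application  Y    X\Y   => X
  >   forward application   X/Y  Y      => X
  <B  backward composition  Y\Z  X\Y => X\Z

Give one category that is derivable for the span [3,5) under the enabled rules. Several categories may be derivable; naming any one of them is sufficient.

[0,7] S   <
  [0,6] PP   <
    [0,2] NP   <
      [0,1] "here" : PP
      [1,2] "no" : NP\PP
    [2,6] PP\NP   <B
      [2,3] "that" : (NP/N)\NP
      [3,6] PP\(NP/N)   <
        [3,5] NP   >
          [3,4] "read" : NP/(S/N)
          [4,5] "in" : S/N
        [5,6] "cat" : (PP\(NP/N))\NP
  [6,7] "chased" : S\PP

NP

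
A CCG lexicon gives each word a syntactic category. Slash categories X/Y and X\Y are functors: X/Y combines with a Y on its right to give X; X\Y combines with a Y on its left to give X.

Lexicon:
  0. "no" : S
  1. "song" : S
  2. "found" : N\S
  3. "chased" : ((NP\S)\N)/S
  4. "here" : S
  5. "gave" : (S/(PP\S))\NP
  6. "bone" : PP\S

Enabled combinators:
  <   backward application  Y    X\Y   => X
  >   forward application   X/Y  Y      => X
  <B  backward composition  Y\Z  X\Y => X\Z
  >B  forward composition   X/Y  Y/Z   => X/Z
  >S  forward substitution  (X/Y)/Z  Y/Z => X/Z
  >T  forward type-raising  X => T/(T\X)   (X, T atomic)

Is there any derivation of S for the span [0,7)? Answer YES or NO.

YES

[0,7] S   >
  [0,6] S/(PP\S)   <
    [0,5] NP   <
      [0,1] "no" : S
      [1,5] NP\S   <
        [1,3] N   >
          [1,2] N/(N\S)   >T
            [1,2] "song" : S
          [2,3] "found" : N\S
        [3,5] (NP\S)\N   >
          [3,4] "chased" : ((NP\S)\N)/S
          [4,5] "here" : S
    [5,6] "gave" : (S/(PP\S))\NP
  [6,7] "bone" : PP\S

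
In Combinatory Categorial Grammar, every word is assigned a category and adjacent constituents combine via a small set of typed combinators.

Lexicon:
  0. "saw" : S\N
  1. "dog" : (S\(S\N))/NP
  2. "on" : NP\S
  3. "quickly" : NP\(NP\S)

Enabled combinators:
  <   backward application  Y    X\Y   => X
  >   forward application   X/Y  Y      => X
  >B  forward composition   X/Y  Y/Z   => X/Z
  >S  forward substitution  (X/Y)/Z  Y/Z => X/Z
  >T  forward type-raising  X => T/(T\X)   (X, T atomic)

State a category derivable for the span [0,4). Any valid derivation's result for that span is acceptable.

[0,4] S   <
  [0,1] "saw" : S\N
  [1,4] S\(S\N)   >
    [1,2] "dog" : (S\(S\N))/NP
    [2,4] NP   <
      [2,3] "on" : NP\S
      [3,4] "quickly" : NP\(NP\S)

S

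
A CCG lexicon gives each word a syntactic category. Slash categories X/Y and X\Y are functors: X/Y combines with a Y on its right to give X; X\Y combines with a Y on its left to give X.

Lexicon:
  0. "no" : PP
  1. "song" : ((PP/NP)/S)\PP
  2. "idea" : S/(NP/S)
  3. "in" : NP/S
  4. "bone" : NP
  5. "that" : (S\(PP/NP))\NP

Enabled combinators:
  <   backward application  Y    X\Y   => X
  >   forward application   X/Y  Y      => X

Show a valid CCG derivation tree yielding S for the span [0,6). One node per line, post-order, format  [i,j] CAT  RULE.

[0,1] PP  lex  "no"
[1,2] ((PP/NP)/S)\PP  lex  "song"
[0,2] (PP/NP)/S  <  k=1
[2,3] S/(NP/S)  lex  "idea"
[3,4] NP/S  lex  "in"
[2,4] S  >  k=3
[0,4] PP/NP  >  k=2
[4,5] NP  lex  "bone"
[5,6] (S\(PP/NP))\NP  lex  "that"
[4,6] S\(PP/NP)  <  k=5
[0,6] S  <  k=4

[0,6] S   <
  [0,4] PP/NP   >
    [0,2] (PP/NP)/S   <
      [0,1] "no" : PP
      [1,2] "song" : ((PP/NP)/S)\PP
    [2,4] S   >
      [2,3] "idea" : S/(NP/S)
      [3,4] "in" : NP/S
  [4,6] S\(PP/NP)   <
    [4,5] "bone" : NP
    [5,6] "that" : (S\(PP/NP))\NP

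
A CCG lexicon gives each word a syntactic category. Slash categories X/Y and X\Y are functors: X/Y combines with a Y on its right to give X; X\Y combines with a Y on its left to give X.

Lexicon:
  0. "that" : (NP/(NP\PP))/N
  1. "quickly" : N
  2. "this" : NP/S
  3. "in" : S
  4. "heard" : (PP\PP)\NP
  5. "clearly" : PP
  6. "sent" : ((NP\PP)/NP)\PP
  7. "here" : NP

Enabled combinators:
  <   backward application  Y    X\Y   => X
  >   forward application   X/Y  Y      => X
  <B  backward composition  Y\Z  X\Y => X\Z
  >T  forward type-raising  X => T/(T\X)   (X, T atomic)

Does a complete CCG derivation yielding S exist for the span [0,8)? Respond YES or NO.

(NP/(NP\PP))/N N NP/S S (PP\PP)\NP PP ((NP\PP)/NP)\PP NP
CKY chart[0,8] = {N/(N\NP), NP, NP/(NP\NP), PP/(PP\NP), S/(S\NP)}; S ∉ chart

NO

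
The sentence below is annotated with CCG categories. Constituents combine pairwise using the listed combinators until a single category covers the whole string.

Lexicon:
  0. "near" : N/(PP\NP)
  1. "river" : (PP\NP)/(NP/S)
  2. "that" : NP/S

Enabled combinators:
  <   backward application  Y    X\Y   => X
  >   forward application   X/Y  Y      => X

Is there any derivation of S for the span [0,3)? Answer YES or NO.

NO

N/(PP\NP) (PP\NP)/(NP/S) NP/S
CKY chart[0,3] = {N}; S ∉ chart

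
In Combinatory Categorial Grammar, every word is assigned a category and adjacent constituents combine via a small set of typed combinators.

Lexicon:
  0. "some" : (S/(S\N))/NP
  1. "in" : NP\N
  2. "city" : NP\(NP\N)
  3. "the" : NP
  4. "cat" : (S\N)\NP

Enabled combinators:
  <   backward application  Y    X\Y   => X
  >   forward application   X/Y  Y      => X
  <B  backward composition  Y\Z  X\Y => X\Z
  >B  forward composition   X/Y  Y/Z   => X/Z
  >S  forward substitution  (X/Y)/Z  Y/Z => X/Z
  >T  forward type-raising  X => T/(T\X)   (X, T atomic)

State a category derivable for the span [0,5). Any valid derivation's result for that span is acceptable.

[0,5] S   >
  [0,3] S/(S\N)   >
    [0,1] "some" : (S/(S\N))/NP
    [1,3] NP   <
      [1,2] "in" : NP\N
      [2,3] "city" : NP\(NP\N)
  [3,5] S\N   <
    [3,4] "the" : NP
    [4,5] "cat" : (S\N)\NP

S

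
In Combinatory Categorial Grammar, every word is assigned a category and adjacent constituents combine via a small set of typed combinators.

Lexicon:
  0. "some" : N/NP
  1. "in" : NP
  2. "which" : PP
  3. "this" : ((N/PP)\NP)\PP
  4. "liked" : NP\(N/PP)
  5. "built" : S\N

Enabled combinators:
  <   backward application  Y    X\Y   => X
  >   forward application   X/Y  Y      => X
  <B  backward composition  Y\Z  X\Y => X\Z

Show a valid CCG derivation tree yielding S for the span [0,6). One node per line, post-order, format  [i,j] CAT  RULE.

[0,1] N/NP  lex  "some"
[1,2] NP  lex  "in"
[2,3] PP  lex  "which"
[3,4] ((N/PP)\NP)\PP  lex  "this"
[2,4] (N/PP)\NP  <  k=3
[1,4] N/PP  <  k=2
[4,5] NP\(N/PP)  lex  "liked"
[1,5] NP  <  k=4
[0,5] N  >  k=1
[5,6] S\N  lex  "built"
[0,6] S  <  k=5

[0,6] S   <
  [0,5] N   >
    [0,1] "some" : N/NP
    [1,5] NP   <
      [1,4] N/PP   <
        [1,2] "in" : NP
        [2,4] (N/PP)\NP   <
          [2,3] "which" : PP
          [3,4] "this" : ((N/PP)\NP)\PP
      [4,5] "liked" : NP\(N/PP)
  [5,6] "built" : S\N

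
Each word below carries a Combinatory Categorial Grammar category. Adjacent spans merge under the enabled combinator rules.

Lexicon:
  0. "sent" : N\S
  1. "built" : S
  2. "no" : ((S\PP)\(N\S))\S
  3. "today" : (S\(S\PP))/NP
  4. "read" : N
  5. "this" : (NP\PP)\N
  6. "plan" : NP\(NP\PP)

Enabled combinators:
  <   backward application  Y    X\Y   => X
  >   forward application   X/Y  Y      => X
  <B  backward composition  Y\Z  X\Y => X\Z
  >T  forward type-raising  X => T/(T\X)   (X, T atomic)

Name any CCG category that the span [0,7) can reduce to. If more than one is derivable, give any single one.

S

[0,7] S   <
  [0,3] S\PP   <
    [0,1] "sent" : N\S
    [1,3] (S\PP)\(N\S)   <
      [1,2] "built" : S
      [2,3] "no" : ((S\PP)\(N\S))\S
  [3,7] S\(S\PP)   >
    [3,4] "today" : (S\(S\PP))/NP
    [4,7] NP   <
      [4,6] NP\PP   <
        [4,5] "read" : N
        [5,6] "this" : (NP\PP)\N
      [6,7] "plan" : NP\(NP\PP)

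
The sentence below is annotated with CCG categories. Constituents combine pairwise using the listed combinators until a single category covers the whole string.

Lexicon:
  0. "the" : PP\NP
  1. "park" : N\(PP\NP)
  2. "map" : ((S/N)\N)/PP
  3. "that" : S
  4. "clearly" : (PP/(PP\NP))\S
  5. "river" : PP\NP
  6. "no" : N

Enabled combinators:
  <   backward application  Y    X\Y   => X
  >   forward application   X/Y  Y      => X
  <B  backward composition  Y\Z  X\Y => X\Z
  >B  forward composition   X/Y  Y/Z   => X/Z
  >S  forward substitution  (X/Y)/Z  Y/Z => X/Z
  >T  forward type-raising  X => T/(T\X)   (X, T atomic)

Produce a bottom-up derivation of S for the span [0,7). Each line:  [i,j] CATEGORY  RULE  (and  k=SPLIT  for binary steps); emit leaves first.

[0,7] S   >
  [0,6] S/N   <
    [0,2] N   <
      [0,1] "the" : PP\NP
      [1,2] "park" : N\(PP\NP)
    [2,6] (S/N)\N   >
      [2,3] "map" : ((S/N)\N)/PP
      [3,6] PP   >
        [3,5] PP/(PP\NP)   <
          [3,4] "that" : S
          [4,5] "clearly" : (PP/(PP\NP))\S
        [5,6] "river" : PP\NP
  [6,7] "no" : N

[0,1] PP\NP  lex  "the"
[1,2] N\(PP\NP)  lex  "park"
[0,2] N  <  k=1
[2,3] ((S/N)\N)/PP  lex  "map"
[3,4] S  lex  "that"
[4,5] (PP/(PP\NP))\S  lex  "clearly"
[3,5] PP/(PP\NP)  <  k=4
[5,6] PP\NP  lex  "river"
[3,6] PP  >  k=5
[2,6] (S/N)\N  >  k=3
[0,6] S/N  <  k=2
[6,7] N  lex  "no"
[0,7] S  >  k=6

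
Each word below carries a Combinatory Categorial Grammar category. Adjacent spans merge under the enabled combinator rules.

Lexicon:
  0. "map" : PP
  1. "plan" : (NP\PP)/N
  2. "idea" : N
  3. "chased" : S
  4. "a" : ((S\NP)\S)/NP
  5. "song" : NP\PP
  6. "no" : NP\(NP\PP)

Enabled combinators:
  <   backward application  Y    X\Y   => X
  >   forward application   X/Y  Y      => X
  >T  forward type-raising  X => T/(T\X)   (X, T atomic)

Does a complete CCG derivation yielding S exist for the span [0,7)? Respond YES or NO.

[0,7] S   <
  [0,3] NP   <
    [0,1] "map" : PP
    [1,3] NP\PP   >
      [1,2] "plan" : (NP\PP)/N
      [2,3] "idea" : N
  [3,7] S\NP   <
    [3,4] "chased" : S
    [4,7] (S\NP)\S   >
      [4,5] "a" : ((S\NP)\S)/NP
      [5,7] NP   <
        [5,6] "song" : NP\PP
        [6,7] "no" : NP\(NP\PP)

YES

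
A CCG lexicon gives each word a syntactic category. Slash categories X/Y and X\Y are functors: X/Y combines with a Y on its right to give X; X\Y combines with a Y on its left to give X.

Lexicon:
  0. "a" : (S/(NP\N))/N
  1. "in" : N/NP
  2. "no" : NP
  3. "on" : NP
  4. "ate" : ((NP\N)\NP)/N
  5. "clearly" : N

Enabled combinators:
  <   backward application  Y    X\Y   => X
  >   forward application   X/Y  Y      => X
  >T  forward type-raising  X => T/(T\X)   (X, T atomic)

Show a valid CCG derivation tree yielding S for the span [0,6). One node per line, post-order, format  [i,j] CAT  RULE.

[0,6] S   >
  [0,3] S/(NP\N)   >
    [0,1] "a" : (S/(NP\N))/N
    [1,3] N   >
      [1,2] "in" : N/NP
      [2,3] "no" : NP
  [3,6] NP\N   <
    [3,4] "on" : NP
    [4,6] (NP\N)\NP   >
      [4,5] "ate" : ((NP\N)\NP)/N
      [5,6] "clearly" : N

[0,1] (S/(NP\N))/N  lex  "a"
[1,2] N/NP  lex  "in"
[2,3] NP  lex  "no"
[1,3] N  >  k=2
[0,3] S/(NP\N)  >  k=1
[3,4] NP  lex  "on"
[4,5] ((NP\N)\NP)/N  lex  "ate"
[5,6] N  lex  "clearly"
[4,6] (NP\N)\NP  >  k=5
[3,6] NP\N  <  k=4
[0,6] S  >  k=3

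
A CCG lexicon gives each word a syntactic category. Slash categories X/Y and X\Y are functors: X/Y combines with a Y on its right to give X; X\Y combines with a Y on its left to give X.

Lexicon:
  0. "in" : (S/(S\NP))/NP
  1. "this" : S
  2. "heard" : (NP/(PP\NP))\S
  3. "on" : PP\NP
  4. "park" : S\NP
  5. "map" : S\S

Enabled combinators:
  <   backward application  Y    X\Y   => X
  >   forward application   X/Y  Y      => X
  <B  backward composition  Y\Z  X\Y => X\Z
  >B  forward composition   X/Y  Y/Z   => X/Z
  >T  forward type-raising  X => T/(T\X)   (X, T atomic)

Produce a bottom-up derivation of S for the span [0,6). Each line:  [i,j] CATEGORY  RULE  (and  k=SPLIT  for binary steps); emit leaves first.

[0,6] S   >
  [0,4] S/(S\NP)   >
    [0,1] "in" : (S/(S\NP))/NP
    [1,4] NP   >
      [1,3] NP/(PP\NP)   <
        [1,2] "this" : S
        [2,3] "heard" : (NP/(PP\NP))\S
      [3,4] "on" : PP\NP
  [4,6] S\NP   <B
    [4,5] "park" : S\NP
    [5,6] "map" : S\S

[0,1] (S/(S\NP))/NP  lex  "in"
[1,2] S  lex  "this"
[2,3] (NP/(PP\NP))\S  lex  "heard"
[1,3] NP/(PP\NP)  <  k=2
[3,4] PP\NP  lex  "on"
[1,4] NP  >  k=3
[0,4] S/(S\NP)  >  k=1
[4,5] S\NP  lex  "park"
[5,6] S\S  lex  "map"
[4,6] S\NP  <B  k=5
[0,6] S  >  k=4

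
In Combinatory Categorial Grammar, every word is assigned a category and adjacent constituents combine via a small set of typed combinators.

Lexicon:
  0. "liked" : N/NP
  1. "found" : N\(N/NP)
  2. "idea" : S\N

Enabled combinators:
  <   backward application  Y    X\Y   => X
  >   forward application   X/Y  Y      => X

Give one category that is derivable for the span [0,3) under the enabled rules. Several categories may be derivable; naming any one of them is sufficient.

S

[0,3] S   <
  [0,2] N   <
    [0,1] "liked" : N/NP
    [1,2] "found" : N\(N/NP)
  [2,3] "idea" : S\N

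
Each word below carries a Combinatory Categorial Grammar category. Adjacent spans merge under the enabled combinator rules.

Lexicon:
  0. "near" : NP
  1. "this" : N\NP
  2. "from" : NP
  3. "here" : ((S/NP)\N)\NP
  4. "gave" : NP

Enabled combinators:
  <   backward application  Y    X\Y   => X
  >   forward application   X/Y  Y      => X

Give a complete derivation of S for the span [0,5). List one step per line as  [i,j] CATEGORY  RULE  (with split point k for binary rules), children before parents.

[0,5] S   >
  [0,4] S/NP   <
    [0,2] N   <
      [0,1] "near" : NP
      [1,2] "this" : N\NP
    [2,4] (S/NP)\N   <
      [2,3] "from" : NP
      [3,4] "here" : ((S/NP)\N)\NP
  [4,5] "gave" : NP

[0,1] NP  lex  "near"
[1,2] N\NP  lex  "this"
[0,2] N  <  k=1
[2,3] NP  lex  "from"
[3,4] ((S/NP)\N)\NP  lex  "here"
[2,4] (S/NP)\N  <  k=3
[0,4] S/NP  <  k=2
[4,5] NP  lex  "gave"
[0,5] S  >  k=4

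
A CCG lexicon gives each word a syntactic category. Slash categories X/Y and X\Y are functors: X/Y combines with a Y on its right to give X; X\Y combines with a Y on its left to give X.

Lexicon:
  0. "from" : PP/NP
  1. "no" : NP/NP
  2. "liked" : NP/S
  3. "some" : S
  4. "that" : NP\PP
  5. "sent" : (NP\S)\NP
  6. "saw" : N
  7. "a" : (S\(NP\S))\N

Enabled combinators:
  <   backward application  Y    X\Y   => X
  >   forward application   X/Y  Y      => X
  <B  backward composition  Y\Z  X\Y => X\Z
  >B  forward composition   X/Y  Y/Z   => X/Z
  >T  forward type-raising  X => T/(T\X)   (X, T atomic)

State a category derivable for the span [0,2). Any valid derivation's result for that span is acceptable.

PP/NP

[0,8] S   <
  [0,5] NP   <
    [0,4] PP   >
      [0,2] PP/NP   >B
        [0,1] "from" : PP/NP
        [1,2] "no" : NP/NP
      [2,4] NP   >
        [2,3] "liked" : NP/S
        [3,4] "some" : S
    [4,5] "that" : NP\PP
  [5,8] S\NP   <B
    [5,6] "sent" : (NP\S)\NP
    [6,8] S\(NP\S)   <
      [6,7] "saw" : N
      [7,8] "a" : (S\(NP\S))\N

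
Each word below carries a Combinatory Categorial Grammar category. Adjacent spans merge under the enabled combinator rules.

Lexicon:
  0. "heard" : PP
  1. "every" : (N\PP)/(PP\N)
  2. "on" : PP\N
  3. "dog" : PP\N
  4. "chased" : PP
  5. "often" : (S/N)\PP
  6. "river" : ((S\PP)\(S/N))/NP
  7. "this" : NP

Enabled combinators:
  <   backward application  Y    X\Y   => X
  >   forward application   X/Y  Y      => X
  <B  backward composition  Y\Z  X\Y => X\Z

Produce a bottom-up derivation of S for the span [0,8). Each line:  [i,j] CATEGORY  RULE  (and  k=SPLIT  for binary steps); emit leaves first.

[0,1] PP  lex  "heard"
[1,2] (N\PP)/(PP\N)  lex  "every"
[2,3] PP\N  lex  "on"
[1,3] N\PP  >  k=2
[3,4] PP\N  lex  "dog"
[1,4] PP\PP  <B  k=3
[4,5] PP  lex  "chased"
[5,6] (S/N)\PP  lex  "often"
[4,6] S/N  <  k=5
[6,7] ((S\PP)\(S/N))/NP  lex  "river"
[7,8] NP  lex  "this"
[6,8] (S\PP)\(S/N)  >  k=7
[4,8] S\PP  <  k=6
[1,8] S\PP  <B  k=4
[0,8] S  <  k=1

[0,8] S   <
  [0,1] "heard" : PP
  [1,8] S\PP   <B
    [1,4] PP\PP   <B
      [1,3] N\PP   >
        [1,2] "every" : (N\PP)/(PP\N)
        [2,3] "on" : PP\N
      [3,4] "dog" : PP\N
    [4,8] S\PP   <
      [4,6] S/N   <
        [4,5] "chased" : PP
        [5,6] "often" : (S/N)\PP
      [6,8] (S\PP)\(S/N)   >
        [6,7] "river" : ((S\PP)\(S/N))/NP
        [7,8] "this" : NP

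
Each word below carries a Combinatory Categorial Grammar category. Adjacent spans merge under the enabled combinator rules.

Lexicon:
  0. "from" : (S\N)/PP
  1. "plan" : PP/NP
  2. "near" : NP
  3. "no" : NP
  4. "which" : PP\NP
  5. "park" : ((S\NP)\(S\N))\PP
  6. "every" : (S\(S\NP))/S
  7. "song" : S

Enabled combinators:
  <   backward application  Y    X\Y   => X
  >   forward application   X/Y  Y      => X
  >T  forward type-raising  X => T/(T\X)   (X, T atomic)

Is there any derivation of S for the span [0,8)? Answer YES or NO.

YES

[0,8] S   <
  [0,6] S\NP   <
    [0,3] S\N   >
      [0,1] "from" : (S\N)/PP
      [1,3] PP   >
        [1,2] "plan" : PP/NP
        [2,3] "near" : NP
    [3,6] (S\NP)\(S\N)   <
      [3,5] PP   <
        [3,4] "no" : NP
        [4,5] "which" : PP\NP
      [5,6] "park" : ((S\NP)\(S\N))\PP
  [6,8] S\(S\NP)   >
    [6,7] "every" : (S\(S\NP))/S
    [7,8] "song" : S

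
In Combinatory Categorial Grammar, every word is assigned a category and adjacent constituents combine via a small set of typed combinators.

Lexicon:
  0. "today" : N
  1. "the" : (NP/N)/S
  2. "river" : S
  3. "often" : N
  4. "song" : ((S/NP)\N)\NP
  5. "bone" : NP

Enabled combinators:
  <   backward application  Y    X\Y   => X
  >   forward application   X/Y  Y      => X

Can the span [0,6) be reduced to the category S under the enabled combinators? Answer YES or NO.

[0,6] S   >
  [0,5] S/NP   <
    [0,1] "today" : N
    [1,5] (S/NP)\N   <
      [1,4] NP   >
        [1,3] NP/N   >
          [1,2] "the" : (NP/N)/S
          [2,3] "river" : S
        [3,4] "often" : N
      [4,5] "song" : ((S/NP)\N)\NP
  [5,6] "bone" : NP

YES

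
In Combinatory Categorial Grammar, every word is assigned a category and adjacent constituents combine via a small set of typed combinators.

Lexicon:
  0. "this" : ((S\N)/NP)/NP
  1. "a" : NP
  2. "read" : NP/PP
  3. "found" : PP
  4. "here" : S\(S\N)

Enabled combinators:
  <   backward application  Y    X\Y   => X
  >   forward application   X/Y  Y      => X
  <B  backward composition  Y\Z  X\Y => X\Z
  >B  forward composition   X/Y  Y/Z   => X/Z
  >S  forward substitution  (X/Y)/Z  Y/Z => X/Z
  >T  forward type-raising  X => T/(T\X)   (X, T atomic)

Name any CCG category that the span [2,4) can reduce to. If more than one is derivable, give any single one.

[0,5] S   <
  [0,4] S\N   >
    [0,2] (S\N)/NP   >
      [0,1] "this" : ((S\N)/NP)/NP
      [1,2] "a" : NP
    [2,4] NP   >
      [2,3] "read" : NP/PP
      [3,4] "found" : PP
  [4,5] "here" : S\(S\N)

NP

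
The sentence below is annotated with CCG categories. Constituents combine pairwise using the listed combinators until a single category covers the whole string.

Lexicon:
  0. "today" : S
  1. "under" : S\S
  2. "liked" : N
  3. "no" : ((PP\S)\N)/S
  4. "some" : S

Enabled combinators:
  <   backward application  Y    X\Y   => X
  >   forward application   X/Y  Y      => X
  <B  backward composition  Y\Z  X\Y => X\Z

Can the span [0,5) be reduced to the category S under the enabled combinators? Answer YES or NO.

S S\S N ((PP\S)\N)/S S
CKY chart[0,5] = {PP}; S ∉ chart

NO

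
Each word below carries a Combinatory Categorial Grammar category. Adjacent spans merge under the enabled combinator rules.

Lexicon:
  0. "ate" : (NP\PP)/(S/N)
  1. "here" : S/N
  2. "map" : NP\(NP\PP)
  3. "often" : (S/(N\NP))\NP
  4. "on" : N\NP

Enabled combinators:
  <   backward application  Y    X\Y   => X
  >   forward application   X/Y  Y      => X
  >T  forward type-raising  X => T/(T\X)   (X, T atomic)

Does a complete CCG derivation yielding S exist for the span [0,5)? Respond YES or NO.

[0,5] S   >
  [0,4] S/(N\NP)   <
    [0,3] NP   <
      [0,2] NP\PP   >
        [0,1] "ate" : (NP\PP)/(S/N)
        [1,2] "here" : S/N
      [2,3] "map" : NP\(NP\PP)
    [3,4] "often" : (S/(N\NP))\NP
  [4,5] "on" : N\NP

YES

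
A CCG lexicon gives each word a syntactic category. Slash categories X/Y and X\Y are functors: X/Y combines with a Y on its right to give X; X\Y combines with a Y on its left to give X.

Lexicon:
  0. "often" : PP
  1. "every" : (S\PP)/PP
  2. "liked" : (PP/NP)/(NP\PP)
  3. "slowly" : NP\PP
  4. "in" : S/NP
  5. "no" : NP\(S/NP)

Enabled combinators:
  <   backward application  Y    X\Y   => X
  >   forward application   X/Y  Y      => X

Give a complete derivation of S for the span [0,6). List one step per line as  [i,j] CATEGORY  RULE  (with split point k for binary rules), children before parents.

[0,1] PP  lex  "often"
[1,2] (S\PP)/PP  lex  "every"
[2,3] (PP/NP)/(NP\PP)  lex  "liked"
[3,4] NP\PP  lex  "slowly"
[2,4] PP/NP  >  k=3
[4,5] S/NP  lex  "in"
[5,6] NP\(S/NP)  lex  "no"
[4,6] NP  <  k=5
[2,6] PP  >  k=4
[1,6] S\PP  >  k=2
[0,6] S  <  k=1

[0,6] S   <
  [0,1] "often" : PP
  [1,6] S\PP   >
    [1,2] "every" : (S\PP)/PP
    [2,6] PP   >
      [2,4] PP/NP   >
        [2,3] "liked" : (PP/NP)/(NP\PP)
        [3,4] "slowly" : NP\PP
      [4,6] NP   <
        [4,5] "in" : S/NP
        [5,6] "no" : NP\(S/NP)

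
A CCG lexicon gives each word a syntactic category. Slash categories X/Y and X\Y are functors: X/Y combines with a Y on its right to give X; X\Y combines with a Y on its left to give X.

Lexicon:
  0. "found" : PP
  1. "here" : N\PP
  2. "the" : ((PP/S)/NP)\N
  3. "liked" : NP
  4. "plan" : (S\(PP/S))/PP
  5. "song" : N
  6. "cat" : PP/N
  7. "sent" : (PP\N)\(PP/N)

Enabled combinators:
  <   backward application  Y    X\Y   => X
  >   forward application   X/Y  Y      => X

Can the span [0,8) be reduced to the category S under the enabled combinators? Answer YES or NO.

[0,8] S   <
  [0,4] PP/S   >
    [0,3] (PP/S)/NP   <
      [0,2] N   <
        [0,1] "found" : PP
        [1,2] "here" : N\PP
      [2,3] "the" : ((PP/S)/NP)\N
    [3,4] "liked" : NP
  [4,8] S\(PP/S)   >
    [4,5] "plan" : (S\(PP/S))/PP
    [5,8] PP   <
      [5,6] "song" : N
      [6,8] PP\N   <
        [6,7] "cat" : PP/N
        [7,8] "sent" : (PP\N)\(PP/N)

YES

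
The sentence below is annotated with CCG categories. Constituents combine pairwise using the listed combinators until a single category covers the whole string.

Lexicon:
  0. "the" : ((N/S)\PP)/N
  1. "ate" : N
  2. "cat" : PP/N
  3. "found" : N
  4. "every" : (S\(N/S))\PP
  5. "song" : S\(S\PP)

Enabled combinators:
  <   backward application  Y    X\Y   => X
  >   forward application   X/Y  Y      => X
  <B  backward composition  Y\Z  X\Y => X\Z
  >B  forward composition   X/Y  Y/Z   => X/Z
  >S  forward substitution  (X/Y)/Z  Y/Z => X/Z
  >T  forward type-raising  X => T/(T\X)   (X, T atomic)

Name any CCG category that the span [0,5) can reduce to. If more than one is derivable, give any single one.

[0,6] S   <
  [0,5] S\PP   <B
    [0,2] (N/S)\PP   >
      [0,1] "the" : ((N/S)\PP)/N
      [1,2] "ate" : N
    [2,5] S\(N/S)   <
      [2,4] PP   >
        [2,3] "cat" : PP/N
        [3,4] "found" : N
      [4,5] "every" : (S\(N/S))\PP
  [5,6] "song" : S\(S\PP)

S\PP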